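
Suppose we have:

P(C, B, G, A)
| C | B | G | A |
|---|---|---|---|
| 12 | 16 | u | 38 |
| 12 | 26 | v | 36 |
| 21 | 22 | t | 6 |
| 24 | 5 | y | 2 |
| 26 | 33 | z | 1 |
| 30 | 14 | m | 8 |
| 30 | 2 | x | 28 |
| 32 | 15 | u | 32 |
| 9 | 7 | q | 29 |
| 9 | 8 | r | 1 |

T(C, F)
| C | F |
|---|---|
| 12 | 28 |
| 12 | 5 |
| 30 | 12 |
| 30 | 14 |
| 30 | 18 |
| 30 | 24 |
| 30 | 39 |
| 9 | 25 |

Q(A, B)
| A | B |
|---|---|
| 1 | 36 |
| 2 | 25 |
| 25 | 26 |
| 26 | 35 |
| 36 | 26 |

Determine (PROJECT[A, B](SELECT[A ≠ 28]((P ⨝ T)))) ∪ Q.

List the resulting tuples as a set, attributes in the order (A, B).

Joining P and T on C yields {(12, 16, u, 38, 28), (12, 16, u, 38, 5), (12, 26, v, 36, 28), (12, 26, v, 36, 5), (30, 14, m, 8, 12), (30, 14, m, 8, 14), (30, 14, m, 8, 18), (30, 14, m, 8, 24), (30, 14, m, 8, 39), (30, 2, x, 28, 12), (30, 2, x, 28, 14), (30, 2, x, 28, 18), (30, 2, x, 28, 24), (30, 2, x, 28, 39), (9, 7, q, 29, 25), (9, 8, r, 1, 25)}.
σ[A ≠ 28]: keep tuples satisfying A ≠ 28 → {(12, 16, u, 38, 28), (12, 16, u, 38, 5), (12, 26, v, 36, 28), (12, 26, v, 36, 5), (30, 14, m, 8, 12), (30, 14, m, 8, 14), (30, 14, m, 8, 18), (30, 14, m, 8, 24), (30, 14, m, 8, 39), (9, 7, q, 29, 25), (9, 8, r, 1, 25)}
π_{A, B} gives {(1, 8), (29, 7), (36, 26), (38, 16), (8, 14)} (6 duplicate(s) eliminated).
Union: {(1, 8), (29, 7), (36, 26), (38, 16), (8, 14)} with {(1, 36), (2, 25), (25, 26), (26, 35), (36, 26)} → {(1, 36), (1, 8), (2, 25), (25, 26), (26, 35), (29, 7), (36, 26), (38, 16), (8, 14)}

{(1, 36), (1, 8), (2, 25), (25, 26), (26, 35), (29, 7), (36, 26), (38, 16), (8, 14)}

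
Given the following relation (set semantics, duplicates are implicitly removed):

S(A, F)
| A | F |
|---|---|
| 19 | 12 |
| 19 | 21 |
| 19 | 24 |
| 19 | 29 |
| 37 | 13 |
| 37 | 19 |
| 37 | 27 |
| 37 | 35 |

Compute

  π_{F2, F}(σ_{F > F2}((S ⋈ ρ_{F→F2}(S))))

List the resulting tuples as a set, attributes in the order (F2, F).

{(12, 21), (12, 24), (12, 29), (13, 19), (13, 27), (13, 35), (19, 27), (19, 35), (21, 24), (21, 29), (24, 29), (27, 35)}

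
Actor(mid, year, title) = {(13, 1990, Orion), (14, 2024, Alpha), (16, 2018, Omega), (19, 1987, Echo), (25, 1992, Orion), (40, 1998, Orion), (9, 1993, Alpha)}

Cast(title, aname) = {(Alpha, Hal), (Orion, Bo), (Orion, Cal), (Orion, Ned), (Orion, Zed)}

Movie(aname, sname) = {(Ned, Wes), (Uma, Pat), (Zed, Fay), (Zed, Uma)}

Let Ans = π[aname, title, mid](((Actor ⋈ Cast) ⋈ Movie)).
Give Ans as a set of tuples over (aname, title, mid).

{(Ned, Orion, 13), (Ned, Orion, 25), (Ned, Orion, 40), (Zed, Orion, 13), (Zed, Orion, 25), (Zed, Orion, 40)}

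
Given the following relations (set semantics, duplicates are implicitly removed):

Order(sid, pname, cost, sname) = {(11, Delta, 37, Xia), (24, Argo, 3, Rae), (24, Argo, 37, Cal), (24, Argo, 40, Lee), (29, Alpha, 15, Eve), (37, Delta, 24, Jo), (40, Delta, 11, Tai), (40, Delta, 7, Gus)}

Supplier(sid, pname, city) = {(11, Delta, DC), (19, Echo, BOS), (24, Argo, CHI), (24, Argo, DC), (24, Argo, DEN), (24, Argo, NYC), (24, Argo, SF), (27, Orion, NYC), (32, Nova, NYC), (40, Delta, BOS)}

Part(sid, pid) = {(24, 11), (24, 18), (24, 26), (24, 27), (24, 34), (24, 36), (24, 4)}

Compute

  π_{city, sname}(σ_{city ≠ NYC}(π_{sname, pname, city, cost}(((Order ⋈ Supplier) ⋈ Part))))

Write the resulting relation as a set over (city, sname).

Natural join on sid, pname: {(11, Delta, 37, Xia, DC), (24, Argo, 3, Rae, CHI), (24, Argo, 3, Rae, DC), (24, Argo, 3, Rae, DEN), (24, Argo, 3, Rae, NYC), (24, Argo, 3, Rae, SF), (24, Argo, 37, Cal, CHI), (24, Argo, 37, Cal, DC), (24, Argo, 37, Cal, DEN), (24, Argo, 37, Cal, NYC), (24, Argo, 37, Cal, SF), (24, Argo, 40, Lee, CHI), (24, Argo, 40, Lee, DC), (24, Argo, 40, Lee, DEN), (24, Argo, 40, Lee, NYC), (24, Argo, 40, Lee, SF), (40, Delta, 11, Tai, BOS), (40, Delta, 7, Gus, BOS)}
Natural join on sid: {(24, Argo, 3, Rae, CHI, 11), (24, Argo, 3, Rae, CHI, 18), (24, Argo, 3, Rae, CHI, 26), (24, Argo, 3, Rae, CHI, 27), (24, Argo, 3, Rae, CHI, 34), (24, Argo, 3, Rae, CHI, 36), (24, Argo, 3, Rae, CHI, 4), (24, Argo, 3, Rae, DC, 11), (24, Argo, 3, Rae, DC, 18), (24, Argo, 3, Rae, DC, 26), (24, Argo, 3, Rae, DC, 27), (24, Argo, 3, Rae, DC, 34), (24, Argo, 3, Rae, DC, 36), (24, Argo, 3, Rae, DC, 4), (24, Argo, 3, Rae, DEN, 11), (24, Argo, 3, Rae, DEN, 18), (24, Argo, 3, Rae, DEN, 26), (24, Argo, 3, Rae, DEN, 27), (24, Argo, 3, Rae, DEN, 34), (24, Argo, 3, Rae, DEN, 36), (24, Argo, 3, Rae, DEN, 4), (24, Argo, 3, Rae, NYC, 11), (24, Argo, 3, Rae, NYC, 18), (24, Argo, 3, Rae, NYC, 26), (24, Argo, 3, Rae, NYC, 27), (24, Argo, 3, Rae, NYC, 34), (24, Argo, 3, Rae, NYC, 36), (24, Argo, 3, Rae, NYC, 4), (24, Argo, 3, Rae, SF, 11), (24, Argo, 3, Rae, SF, 18), (24, Argo, 3, Rae, SF, 26), (24, Argo, 3, Rae, SF, 27), (24, Argo, 3, Rae, SF, 34), (24, Argo, 3, Rae, SF, 36), (24, Argo, 3, Rae, SF, 4), (24, Argo, 37, Cal, CHI, 11), (24, Argo, 37, Cal, CHI, 18), (24, Argo, 37, Cal, CHI, 26), (24, Argo, 37, Cal, CHI, 27), (24, Argo, 37, Cal, CHI, 34), (24, Argo, 37, Cal, CHI, 36), (24, Argo, 37, Cal, CHI, 4), (24, Argo, 37, Cal, DC, 11), (24, Argo, 37, Cal, DC, 18), (24, Argo, 37, Cal, DC, 26), (24, Argo, 37, Cal, DC, 27), (24, Argo, 37, Cal, DC, 34), (24, Argo, 37, Cal, DC, 36), (24, Argo, 37, Cal, DC, 4), (24, Argo, 37, Cal, DEN, 11), (24, Argo, 37, Cal, DEN, 18), (24, Argo, 37, Cal, DEN, 26), (24, Argo, 37, Cal, DEN, 27), (24, Argo, 37, Cal, DEN, 34), (24, Argo, 37, Cal, DEN, 36), (24, Argo, 37, Cal, DEN, 4), (24, Argo, 37, Cal, NYC, 11), (24, Argo, 37, Cal, NYC, 18), (24, Argo, 37, Cal, NYC, 26), (24, Argo, 37, Cal, NYC, 27), (24, Argo, 37, Cal, NYC, 34), (24, Argo, 37, Cal, NYC, 36), (24, Argo, 37, Cal, NYC, 4), (24, Argo, 37, Cal, SF, 11), (24, Argo, 37, Cal, SF, 18), (24, Argo, 37, Cal, SF, 26), (24, Argo, 37, Cal, SF, 27), (24, Argo, 37, Cal, SF, 34), (24, Argo, 37, Cal, SF, 36), (24, Argo, 37, Cal, SF, 4), (24, Argo, 40, Lee, CHI, 11), (24, Argo, 40, Lee, CHI, 18), (24, Argo, 40, Lee, CHI, 26), (24, Argo, 40, Lee, CHI, 27), (24, Argo, 40, Lee, CHI, 34), (24, Argo, 40, Lee, CHI, 36), (24, Argo, 40, Lee, CHI, 4), (24, Argo, 40, Lee, DC, 11), (24, Argo, 40, Lee, DC, 18), (24, Argo, 40, Lee, DC, 26), (24, Argo, 40, Lee, DC, 27), (24, Argo, 40, Lee, DC, 34), (24, Argo, 40, Lee, DC, 36), (24, Argo, 40, Lee, DC, 4), (24, Argo, 40, Lee, DEN, 11), (24, Argo, 40, Lee, DEN, 18), (24, Argo, 40, Lee, DEN, 26), (24, Argo, 40, Lee, DEN, 27), (24, Argo, 40, Lee, DEN, 34), (24, Argo, 40, Lee, DEN, 36), (24, Argo, 40, Lee, DEN, 4), (24, Argo, 40, Lee, NYC, 11), (24, Argo, 40, Lee, NYC, 18), (24, Argo, 40, Lee, NYC, 26), (24, Argo, 40, Lee, NYC, 27), (24, Argo, 40, Lee, NYC, 34), (24, Argo, 40, Lee, NYC, 36), (24, Argo, 40, Lee, NYC, 4), (24, Argo, 40, Lee, SF, 11), (24, Argo, 40, Lee, SF, 18), (24, Argo, 40, Lee, SF, 26), (24, Argo, 40, Lee, SF, 27), (24, Argo, 40, Lee, SF, 34), (24, Argo, 40, Lee, SF, 36), (24, Argo, 40, Lee, SF, 4)}
π_{sname, pname, city, cost} gives {(Cal, Argo, CHI, 37), (Cal, Argo, DC, 37), (Cal, Argo, DEN, 37), (Cal, Argo, NYC, 37), (Cal, Argo, SF, 37), (Lee, Argo, CHI, 40), (Lee, Argo, DC, 40), (Lee, Argo, DEN, 40), (Lee, Argo, NYC, 40), (Lee, Argo, SF, 40), (Rae, Argo, CHI, 3), (Rae, Argo, DC, 3), (Rae, Argo, DEN, 3), (Rae, Argo, NYC, 3), (Rae, Argo, SF, 3)} (90 duplicate(s) eliminated).
σ[city ≠ NYC]: keep tuples satisfying city ≠ NYC → {(Cal, Argo, CHI, 37), (Cal, Argo, DC, 37), (Cal, Argo, DEN, 37), (Cal, Argo, SF, 37), (Lee, Argo, CHI, 40), (Lee, Argo, DC, 40), (Lee, Argo, DEN, 40), (Lee, Argo, SF, 40), (Rae, Argo, CHI, 3), (Rae, Argo, DC, 3), (Rae, Argo, DEN, 3), (Rae, Argo, SF, 3)}
π_{city, sname} gives {(CHI, Cal), (CHI, Lee), (CHI, Rae), (DC, Cal), (DC, Lee), (DC, Rae), (DEN, Cal), (DEN, Lee), (DEN, Rae), (SF, Cal), (SF, Lee), (SF, Rae)}.

{(CHI, Cal), (CHI, Lee), (CHI, Rae), (DC, Cal), (DC, Lee), (DC, Rae), (DEN, Cal), (DEN, Lee), (DEN, Rae), (SF, Cal), (SF, Lee), (SF, Rae)}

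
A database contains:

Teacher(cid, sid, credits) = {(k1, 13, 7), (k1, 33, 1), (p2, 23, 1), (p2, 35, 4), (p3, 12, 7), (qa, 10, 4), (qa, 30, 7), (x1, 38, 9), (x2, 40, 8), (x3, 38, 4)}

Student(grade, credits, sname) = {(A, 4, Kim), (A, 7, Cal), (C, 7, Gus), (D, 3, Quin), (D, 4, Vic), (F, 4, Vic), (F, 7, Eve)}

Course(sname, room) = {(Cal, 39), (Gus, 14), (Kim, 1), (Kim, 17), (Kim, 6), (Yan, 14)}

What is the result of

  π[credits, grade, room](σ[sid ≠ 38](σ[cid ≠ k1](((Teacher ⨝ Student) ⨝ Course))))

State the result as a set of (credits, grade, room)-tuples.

Joining Teacher and Student on credits yields {(k1, 13, 7, A, Cal), (k1, 13, 7, C, Gus), (k1, 13, 7, F, Eve), (p2, 35, 4, A, Kim), (p2, 35, 4, D, Vic), (p2, 35, 4, F, Vic), (p3, 12, 7, A, Cal), (p3, 12, 7, C, Gus), (p3, 12, 7, F, Eve), (qa, 10, 4, A, Kim), (qa, 10, 4, D, Vic), (qa, 10, 4, F, Vic), (qa, 30, 7, A, Cal), (qa, 30, 7, C, Gus), (qa, 30, 7, F, Eve), (x3, 38, 4, A, Kim), (x3, 38, 4, D, Vic), (x3, 38, 4, F, Vic)}.
Joining (Teacher ⨝ Student) and Course on sname yields {(k1, 13, 7, A, Cal, 39), (k1, 13, 7, C, Gus, 14), (p2, 35, 4, A, Kim, 1), (p2, 35, 4, A, Kim, 17), (p2, 35, 4, A, Kim, 6), (p3, 12, 7, A, Cal, 39), (p3, 12, 7, C, Gus, 14), (qa, 10, 4, A, Kim, 1), (qa, 10, 4, A, Kim, 17), (qa, 10, 4, A, Kim, 6), (qa, 30, 7, A, Cal, 39), (qa, 30, 7, C, Gus, 14), (x3, 38, 4, A, Kim, 1), (x3, 38, 4, A, Kim, 17), (x3, 38, 4, A, Kim, 6)}.
Filtering on cid ≠ k1 leaves {(p2, 35, 4, A, Kim, 1), (p2, 35, 4, A, Kim, 17), (p2, 35, 4, A, Kim, 6), (p3, 12, 7, A, Cal, 39), (p3, 12, 7, C, Gus, 14), (qa, 10, 4, A, Kim, 1), (qa, 10, 4, A, Kim, 17), (qa, 10, 4, A, Kim, 6), (qa, 30, 7, A, Cal, 39), (qa, 30, 7, C, Gus, 14), (x3, 38, 4, A, Kim, 1), (x3, 38, 4, A, Kim, 17), (x3, 38, 4, A, Kim, 6)}.
Filtering on sid ≠ 38 leaves {(p2, 35, 4, A, Kim, 1), (p2, 35, 4, A, Kim, 17), (p2, 35, 4, A, Kim, 6), (p3, 12, 7, A, Cal, 39), (p3, 12, 7, C, Gus, 14), (qa, 10, 4, A, Kim, 1), (qa, 10, 4, A, Kim, 17), (qa, 10, 4, A, Kim, 6), (qa, 30, 7, A, Cal, 39), (qa, 30, 7, C, Gus, 14)}.
Keep only column(s) credits, grade, room (5 duplicate(s) eliminated): {(4, A, 1), (4, A, 17), (4, A, 6), (7, A, 39), (7, C, 14)}

{(4, A, 1), (4, A, 17), (4, A, 6), (7, A, 39), (7, C, 14)}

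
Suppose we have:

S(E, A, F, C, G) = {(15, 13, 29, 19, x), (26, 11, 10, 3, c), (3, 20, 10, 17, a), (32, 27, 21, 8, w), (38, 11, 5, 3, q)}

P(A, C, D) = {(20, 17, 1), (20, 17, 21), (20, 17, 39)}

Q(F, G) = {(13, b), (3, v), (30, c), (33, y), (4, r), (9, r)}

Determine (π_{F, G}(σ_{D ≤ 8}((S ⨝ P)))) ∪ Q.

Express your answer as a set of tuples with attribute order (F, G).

{(10, a), (13, b), (3, v), (30, c), (33, y), (4, r), (9, r)}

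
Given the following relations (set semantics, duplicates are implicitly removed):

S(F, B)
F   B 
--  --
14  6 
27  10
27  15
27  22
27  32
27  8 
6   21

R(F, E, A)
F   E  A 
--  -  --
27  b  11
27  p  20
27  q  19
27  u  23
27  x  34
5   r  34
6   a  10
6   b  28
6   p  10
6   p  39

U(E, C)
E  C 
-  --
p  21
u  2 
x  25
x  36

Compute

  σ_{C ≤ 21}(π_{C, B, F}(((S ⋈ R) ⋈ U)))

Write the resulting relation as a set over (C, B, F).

{(2, 10, 27), (2, 15, 27), (2, 22, 27), (2, 32, 27), (2, 8, 27), (21, 10, 27), (21, 15, 27), (21, 21, 6), (21, 22, 27), (21, 32, 27), (21, 8, 27)}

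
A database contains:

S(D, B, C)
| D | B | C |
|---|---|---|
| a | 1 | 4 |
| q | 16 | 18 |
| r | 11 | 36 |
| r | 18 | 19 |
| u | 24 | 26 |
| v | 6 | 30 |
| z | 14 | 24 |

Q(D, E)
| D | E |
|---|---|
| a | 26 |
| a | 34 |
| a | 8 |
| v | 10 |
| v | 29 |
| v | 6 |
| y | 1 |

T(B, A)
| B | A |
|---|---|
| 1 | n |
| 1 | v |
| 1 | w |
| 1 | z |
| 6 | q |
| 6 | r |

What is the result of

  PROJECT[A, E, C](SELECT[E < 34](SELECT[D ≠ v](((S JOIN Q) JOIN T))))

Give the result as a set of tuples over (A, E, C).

{(n, 26, 4), (n, 8, 4), (v, 26, 4), (v, 8, 4), (w, 26, 4), (w, 8, 4), (z, 26, 4), (z, 8, 4)}

Natural join on D: {(a, 1, 4, 26), (a, 1, 4, 34), (a, 1, 4, 8), (v, 6, 30, 10), (v, 6, 30, 29), (v, 6, 30, 6)}
Natural join on B: {(a, 1, 4, 26, n), (a, 1, 4, 26, v), (a, 1, 4, 26, w), (a, 1, 4, 26, z), (a, 1, 4, 34, n), (a, 1, 4, 34, v), (a, 1, 4, 34, w), (a, 1, 4, 34, z), (a, 1, 4, 8, n), (a, 1, 4, 8, v), (a, 1, 4, 8, w), (a, 1, 4, 8, z), (v, 6, 30, 10, q), (v, 6, 30, 10, r), (v, 6, 30, 29, q), (v, 6, 30, 29, r), (v, 6, 30, 6, q), (v, 6, 30, 6, r)}
Filtering on D ≠ v leaves {(a, 1, 4, 26, n), (a, 1, 4, 26, v), (a, 1, 4, 26, w), (a, 1, 4, 26, z), (a, 1, 4, 34, n), (a, 1, 4, 34, v), (a, 1, 4, 34, w), (a, 1, 4, 34, z), (a, 1, 4, 8, n), (a, 1, 4, 8, v), (a, 1, 4, 8, w), (a, 1, 4, 8, z)}.
Filtering on E < 34 leaves {(a, 1, 4, 26, n), (a, 1, 4, 26, v), (a, 1, 4, 26, w), (a, 1, 4, 26, z), (a, 1, 4, 8, n), (a, 1, 4, 8, v), (a, 1, 4, 8, w), (a, 1, 4, 8, z)}.
Projecting to A, E, C: {(n, 26, 4), (n, 8, 4), (v, 26, 4), (v, 8, 4), (w, 26, 4), (w, 8, 4), (z, 26, 4), (z, 8, 4)}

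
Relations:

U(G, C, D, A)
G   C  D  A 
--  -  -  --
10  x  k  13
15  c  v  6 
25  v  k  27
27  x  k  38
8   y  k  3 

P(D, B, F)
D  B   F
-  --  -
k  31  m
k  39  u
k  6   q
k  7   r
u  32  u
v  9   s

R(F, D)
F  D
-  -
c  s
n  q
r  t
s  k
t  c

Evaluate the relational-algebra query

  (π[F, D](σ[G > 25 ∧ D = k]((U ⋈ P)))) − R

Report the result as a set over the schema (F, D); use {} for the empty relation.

Natural join on D: {(10, x, k, 13, 31, m), (10, x, k, 13, 39, u), (10, x, k, 13, 6, q), (10, x, k, 13, 7, r), (15, c, v, 6, 9, s), (25, v, k, 27, 31, m), (25, v, k, 27, 39, u), (25, v, k, 27, 6, q), (25, v, k, 27, 7, r), (27, x, k, 38, 31, m), (27, x, k, 38, 39, u), (27, x, k, 38, 6, q), (27, x, k, 38, 7, r), (8, y, k, 3, 31, m), (8, y, k, 3, 39, u), (8, y, k, 3, 6, q), (8, y, k, 3, 7, r)}
Selection G > 25 ∧ D = k: {(27, x, k, 38, 31, m), (27, x, k, 38, 39, u), (27, x, k, 38, 6, q), (27, x, k, 38, 7, r)}
π[F, D]: project onto (F, D) → {(m, k), (q, k), (r, k), (u, k)}
Difference: {(m, k), (q, k), (r, k), (u, k)} with {(c, s), (n, q), (r, t), (s, k), (t, c)} → {(m, k), (q, k), (r, k), (u, k)}

{(m, k), (q, k), (r, k), (u, k)}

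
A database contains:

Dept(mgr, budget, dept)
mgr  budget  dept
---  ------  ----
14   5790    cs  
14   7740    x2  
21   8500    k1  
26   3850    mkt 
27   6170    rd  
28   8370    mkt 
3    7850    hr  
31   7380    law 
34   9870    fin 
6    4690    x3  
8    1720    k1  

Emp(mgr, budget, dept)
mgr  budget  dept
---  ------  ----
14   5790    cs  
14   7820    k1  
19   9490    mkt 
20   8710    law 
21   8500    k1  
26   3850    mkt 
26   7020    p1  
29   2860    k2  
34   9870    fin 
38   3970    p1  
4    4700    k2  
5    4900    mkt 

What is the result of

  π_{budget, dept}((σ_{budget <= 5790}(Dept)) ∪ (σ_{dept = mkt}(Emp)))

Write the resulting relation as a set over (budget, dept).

Selection budget <= 5790: {(14, 5790, cs), (26, 3850, mkt), (6, 4690, x3), (8, 1720, k1)}
Selection dept = mkt: {(19, 9490, mkt), (26, 3850, mkt), (5, 4900, mkt)}
Taking the union: {(14, 5790, cs), (19, 9490, mkt), (26, 3850, mkt), (5, 4900, mkt), (6, 4690, x3), (8, 1720, k1)}
π_{budget, dept} gives {(1720, k1), (3850, mkt), (4690, x3), (4900, mkt), (5790, cs), (9490, mkt)}.

{(1720, k1), (3850, mkt), (4690, x3), (4900, mkt), (5790, cs), (9490, mkt)}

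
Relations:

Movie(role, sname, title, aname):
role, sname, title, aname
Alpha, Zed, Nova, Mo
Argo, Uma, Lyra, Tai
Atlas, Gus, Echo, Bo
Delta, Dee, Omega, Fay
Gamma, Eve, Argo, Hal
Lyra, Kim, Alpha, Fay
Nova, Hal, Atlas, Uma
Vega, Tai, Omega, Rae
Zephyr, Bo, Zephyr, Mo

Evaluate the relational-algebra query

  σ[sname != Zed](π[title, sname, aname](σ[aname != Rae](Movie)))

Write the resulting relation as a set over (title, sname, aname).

σ[aname != Rae]: keep tuples satisfying aname != Rae → {(Alpha, Zed, Nova, Mo), (Argo, Uma, Lyra, Tai), (Atlas, Gus, Echo, Bo), (Delta, Dee, Omega, Fay), (Gamma, Eve, Argo, Hal), (Lyra, Kim, Alpha, Fay), (Nova, Hal, Atlas, Uma), (Zephyr, Bo, Zephyr, Mo)}
π[title, sname, aname]: project onto (title, sname, aname) → {(Alpha, Kim, Fay), (Argo, Eve, Hal), (Atlas, Hal, Uma), (Echo, Gus, Bo), (Lyra, Uma, Tai), (Nova, Zed, Mo), (Omega, Dee, Fay), (Zephyr, Bo, Mo)}
σ[sname != Zed]: keep tuples satisfying sname != Zed → {(Alpha, Kim, Fay), (Argo, Eve, Hal), (Atlas, Hal, Uma), (Echo, Gus, Bo), (Lyra, Uma, Tai), (Omega, Dee, Fay), (Zephyr, Bo, Mo)}

{(Alpha, Kim, Fay), (Argo, Eve, Hal), (Atlas, Hal, Uma), (Echo, Gus, Bo), (Lyra, Uma, Tai), (Omega, Dee, Fay), (Zephyr, Bo, Mo)}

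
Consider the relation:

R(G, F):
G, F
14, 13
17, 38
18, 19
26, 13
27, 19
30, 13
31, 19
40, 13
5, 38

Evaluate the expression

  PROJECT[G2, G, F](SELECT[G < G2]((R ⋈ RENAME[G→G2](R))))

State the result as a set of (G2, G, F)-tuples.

{(17, 5, 38), (26, 14, 13), (27, 18, 19), (30, 14, 13), (30, 26, 13), (31, 18, 19), (31, 27, 19), (40, 14, 13), (40, 26, 13), (40, 30, 13)}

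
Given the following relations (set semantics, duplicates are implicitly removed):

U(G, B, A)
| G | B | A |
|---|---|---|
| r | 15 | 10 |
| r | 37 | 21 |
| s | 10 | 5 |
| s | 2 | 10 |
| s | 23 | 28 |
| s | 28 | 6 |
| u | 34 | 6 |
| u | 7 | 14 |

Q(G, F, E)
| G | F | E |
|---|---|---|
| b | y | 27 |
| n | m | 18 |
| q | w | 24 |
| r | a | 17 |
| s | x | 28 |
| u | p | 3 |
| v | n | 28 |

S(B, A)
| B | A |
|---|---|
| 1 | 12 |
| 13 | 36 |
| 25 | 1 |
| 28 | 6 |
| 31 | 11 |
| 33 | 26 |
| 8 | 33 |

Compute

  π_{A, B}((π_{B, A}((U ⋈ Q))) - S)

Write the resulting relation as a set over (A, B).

{(10, 15), (10, 2), (14, 7), (21, 37), (28, 23), (5, 10), (6, 34)}

Joining U and Q on G yields {(r, 15, 10, a, 17), (r, 37, 21, a, 17), (s, 10, 5, x, 28), (s, 2, 10, x, 28), (s, 23, 28, x, 28), (s, 28, 6, x, 28), (u, 34, 6, p, 3), (u, 7, 14, p, 3)}.
π[B, A]: project onto (B, A) → {(10, 5), (15, 10), (2, 10), (23, 28), (28, 6), (34, 6), (37, 21), (7, 14)}
Difference: {(10, 5), (15, 10), (2, 10), (23, 28), (28, 6), (34, 6), (37, 21), (7, 14)} with {(1, 12), (13, 36), (25, 1), (28, 6), (31, 11), (33, 26), (8, 33)} → {(10, 5), (15, 10), (2, 10), (23, 28), (34, 6), (37, 21), (7, 14)}
π[A, B]: project onto (A, B) → {(10, 15), (10, 2), (14, 7), (21, 37), (28, 23), (5, 10), (6, 34)}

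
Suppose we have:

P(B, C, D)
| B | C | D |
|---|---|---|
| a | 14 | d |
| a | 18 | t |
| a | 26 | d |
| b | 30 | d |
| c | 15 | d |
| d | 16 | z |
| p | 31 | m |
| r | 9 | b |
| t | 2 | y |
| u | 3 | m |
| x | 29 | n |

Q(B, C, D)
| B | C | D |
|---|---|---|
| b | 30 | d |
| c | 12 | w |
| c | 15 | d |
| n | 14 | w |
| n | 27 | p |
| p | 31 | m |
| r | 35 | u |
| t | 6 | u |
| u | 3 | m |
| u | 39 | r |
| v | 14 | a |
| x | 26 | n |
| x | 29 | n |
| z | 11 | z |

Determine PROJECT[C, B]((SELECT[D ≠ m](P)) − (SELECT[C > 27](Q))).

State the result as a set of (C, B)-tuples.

Apply σ_{D ≠ m}; surviving tuples: {(a, 14, d), (a, 18, t), (a, 26, d), (b, 30, d), (c, 15, d), (d, 16, z), (r, 9, b), (t, 2, y), (x, 29, n)}
Apply σ_{C > 27}; surviving tuples: {(b, 30, d), (p, 31, m), (r, 35, u), (u, 39, r), (x, 29, n)}
Difference: {(a, 14, d), (a, 18, t), (a, 26, d), (b, 30, d), (c, 15, d), (d, 16, z), (r, 9, b), (t, 2, y), (x, 29, n)} with {(b, 30, d), (p, 31, m), (r, 35, u), (u, 39, r), (x, 29, n)} → {(a, 14, d), (a, 18, t), (a, 26, d), (c, 15, d), (d, 16, z), (r, 9, b), (t, 2, y)}
π[C, B]: project onto (C, B) → {(14, a), (15, c), (16, d), (18, a), (2, t), (26, a), (9, r)}

{(14, a), (15, c), (16, d), (18, a), (2, t), (26, a), (9, r)}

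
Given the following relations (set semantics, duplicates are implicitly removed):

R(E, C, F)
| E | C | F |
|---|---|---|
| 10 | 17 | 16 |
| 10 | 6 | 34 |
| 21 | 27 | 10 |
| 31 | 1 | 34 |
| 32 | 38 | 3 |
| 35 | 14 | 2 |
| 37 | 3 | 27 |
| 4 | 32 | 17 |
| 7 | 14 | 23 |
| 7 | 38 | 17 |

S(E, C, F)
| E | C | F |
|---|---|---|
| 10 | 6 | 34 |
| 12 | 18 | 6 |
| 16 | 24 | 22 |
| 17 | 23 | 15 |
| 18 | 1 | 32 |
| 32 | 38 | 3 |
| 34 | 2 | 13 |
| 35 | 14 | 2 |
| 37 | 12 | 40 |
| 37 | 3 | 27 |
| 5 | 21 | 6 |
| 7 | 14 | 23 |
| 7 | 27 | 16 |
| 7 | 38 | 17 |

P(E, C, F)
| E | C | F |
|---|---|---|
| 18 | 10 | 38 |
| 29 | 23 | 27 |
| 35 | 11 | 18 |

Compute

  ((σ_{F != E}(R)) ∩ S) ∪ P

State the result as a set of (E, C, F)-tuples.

{(10, 6, 34), (18, 10, 38), (29, 23, 27), (32, 38, 3), (35, 11, 18), (35, 14, 2), (37, 3, 27), (7, 14, 23), (7, 38, 17)}

Apply σ_{F != E}; surviving tuples: {(10, 17, 16), (10, 6, 34), (21, 27, 10), (31, 1, 34), (32, 38, 3), (35, 14, 2), (37, 3, 27), (4, 32, 17), (7, 14, 23), (7, 38, 17)}
Intersection: {(10, 17, 16), (10, 6, 34), (21, 27, 10), (31, 1, 34), (32, 38, 3), (35, 14, 2), (37, 3, 27), (4, 32, 17), (7, 14, 23), (7, 38, 17)} with {(10, 6, 34), (12, 18, 6), (16, 24, 22), (17, 23, 15), (18, 1, 32), (32, 38, 3), (34, 2, 13), (35, 14, 2), (37, 12, 40), (37, 3, 27), (5, 21, 6), (7, 14, 23), (7, 27, 16), (7, 38, 17)} → {(10, 6, 34), (32, 38, 3), (35, 14, 2), (37, 3, 27), (7, 14, 23), (7, 38, 17)}
Union: {(10, 6, 34), (32, 38, 3), (35, 14, 2), (37, 3, 27), (7, 14, 23), (7, 38, 17)} with {(18, 10, 38), (29, 23, 27), (35, 11, 18)} → {(10, 6, 34), (18, 10, 38), (29, 23, 27), (32, 38, 3), (35, 11, 18), (35, 14, 2), (37, 3, 27), (7, 14, 23), (7, 38, 17)}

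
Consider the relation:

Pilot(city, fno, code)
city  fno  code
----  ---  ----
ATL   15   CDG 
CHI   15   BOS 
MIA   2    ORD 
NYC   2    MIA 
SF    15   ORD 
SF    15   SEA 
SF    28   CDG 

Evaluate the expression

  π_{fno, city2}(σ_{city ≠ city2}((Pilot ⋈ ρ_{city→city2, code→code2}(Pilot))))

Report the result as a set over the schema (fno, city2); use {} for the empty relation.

{(15, ATL), (15, CHI), (15, SF), (2, MIA), (2, NYC)}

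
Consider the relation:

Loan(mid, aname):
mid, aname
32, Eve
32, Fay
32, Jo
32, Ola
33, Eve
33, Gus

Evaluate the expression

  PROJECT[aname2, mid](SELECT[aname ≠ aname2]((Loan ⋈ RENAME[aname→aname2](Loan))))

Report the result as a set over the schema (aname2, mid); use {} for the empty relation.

{(Eve, 32), (Eve, 33), (Fay, 32), (Gus, 33), (Jo, 32), (Ola, 32)}

ρ[aname→aname2]: schema becomes (mid, aname2); tuples unchanged.
Joining Loan and RENAME[aname→aname2](Loan) on mid yields {(32, Eve, Eve), (32, Eve, Fay), (32, Eve, Jo), (32, Eve, Ola), (32, Fay, Eve), (32, Fay, Fay), (32, Fay, Jo), (32, Fay, Ola), (32, Jo, Eve), (32, Jo, Fay), (32, Jo, Jo), (32, Jo, Ola), (32, Ola, Eve), (32, Ola, Fay), (32, Ola, Jo), (32, Ola, Ola), (33, Eve, Eve), (33, Eve, Gus), (33, Gus, Eve), (33, Gus, Gus)}.
Filtering on aname ≠ aname2 leaves {(32, Eve, Fay), (32, Eve, Jo), (32, Eve, Ola), (32, Fay, Eve), (32, Fay, Jo), (32, Fay, Ola), (32, Jo, Eve), (32, Jo, Fay), (32, Jo, Ola), (32, Ola, Eve), (32, Ola, Fay), (32, Ola, Jo), (33, Eve, Gus), (33, Gus, Eve)}.
π[aname2, mid]: project onto (aname2, mid) (8 duplicate(s) eliminated) → {(Eve, 32), (Eve, 33), (Fay, 32), (Gus, 33), (Jo, 32), (Ola, 32)}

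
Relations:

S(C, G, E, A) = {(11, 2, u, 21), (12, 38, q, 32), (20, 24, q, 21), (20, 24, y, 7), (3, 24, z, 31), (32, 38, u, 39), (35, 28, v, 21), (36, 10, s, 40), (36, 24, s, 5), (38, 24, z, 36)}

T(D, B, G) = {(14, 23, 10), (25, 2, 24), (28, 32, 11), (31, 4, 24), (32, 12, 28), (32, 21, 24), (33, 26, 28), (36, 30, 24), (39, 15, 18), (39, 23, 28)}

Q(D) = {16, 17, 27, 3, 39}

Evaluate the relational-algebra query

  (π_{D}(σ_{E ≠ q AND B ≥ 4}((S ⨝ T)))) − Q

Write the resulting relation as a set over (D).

Natural join on G: {(20, 24, q, 21, 25, 2), (20, 24, q, 21, 31, 4), (20, 24, q, 21, 32, 21), (20, 24, q, 21, 36, 30), (20, 24, y, 7, 25, 2), (20, 24, y, 7, 31, 4), (20, 24, y, 7, 32, 21), (20, 24, y, 7, 36, 30), (3, 24, z, 31, 25, 2), (3, 24, z, 31, 31, 4), (3, 24, z, 31, 32, 21), (3, 24, z, 31, 36, 30), (35, 28, v, 21, 32, 12), (35, 28, v, 21, 33, 26), (35, 28, v, 21, 39, 23), (36, 10, s, 40, 14, 23), (36, 24, s, 5, 25, 2), (36, 24, s, 5, 31, 4), (36, 24, s, 5, 32, 21), (36, 24, s, 5, 36, 30), (38, 24, z, 36, 25, 2), (38, 24, z, 36, 31, 4), (38, 24, z, 36, 32, 21), (38, 24, z, 36, 36, 30)}
Filtering on E ≠ q AND B ≥ 4 leaves {(20, 24, y, 7, 31, 4), (20, 24, y, 7, 32, 21), (20, 24, y, 7, 36, 30), (3, 24, z, 31, 31, 4), (3, 24, z, 31, 32, 21), (3, 24, z, 31, 36, 30), (35, 28, v, 21, 32, 12), (35, 28, v, 21, 33, 26), (35, 28, v, 21, 39, 23), (36, 10, s, 40, 14, 23), (36, 24, s, 5, 31, 4), (36, 24, s, 5, 32, 21), (36, 24, s, 5, 36, 30), (38, 24, z, 36, 31, 4), (38, 24, z, 36, 32, 21), (38, 24, z, 36, 36, 30)}.
π_{D} gives {14, 31, 32, 33, 36, 39} (10 duplicate(s) eliminated).
Taking the difference: {14, 31, 32, 33, 36}

{14, 31, 32, 33, 36}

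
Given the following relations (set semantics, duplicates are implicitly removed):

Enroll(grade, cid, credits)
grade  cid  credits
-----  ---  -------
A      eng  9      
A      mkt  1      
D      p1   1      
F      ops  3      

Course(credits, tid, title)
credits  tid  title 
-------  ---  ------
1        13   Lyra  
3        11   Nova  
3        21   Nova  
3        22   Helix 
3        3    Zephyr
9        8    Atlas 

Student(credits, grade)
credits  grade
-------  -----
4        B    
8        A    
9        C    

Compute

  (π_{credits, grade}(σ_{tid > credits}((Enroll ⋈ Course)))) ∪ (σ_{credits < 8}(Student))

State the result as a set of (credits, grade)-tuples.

{(1, A), (1, D), (3, F), (4, B)}

Natural join on credits: {(A, eng, 9, 8, Atlas), (A, mkt, 1, 13, Lyra), (D, p1, 1, 13, Lyra), (F, ops, 3, 11, Nova), (F, ops, 3, 21, Nova), (F, ops, 3, 22, Helix), (F, ops, 3, 3, Zephyr)}
Filtering on tid > credits leaves {(A, mkt, 1, 13, Lyra), (D, p1, 1, 13, Lyra), (F, ops, 3, 11, Nova), (F, ops, 3, 21, Nova), (F, ops, 3, 22, Helix)}.
Projecting to credits, grade (2 duplicate(s) eliminated): {(1, A), (1, D), (3, F)}
Filtering on credits < 8 leaves {(4, B)}.
Taking the union: {(1, A), (1, D), (3, F), (4, B)}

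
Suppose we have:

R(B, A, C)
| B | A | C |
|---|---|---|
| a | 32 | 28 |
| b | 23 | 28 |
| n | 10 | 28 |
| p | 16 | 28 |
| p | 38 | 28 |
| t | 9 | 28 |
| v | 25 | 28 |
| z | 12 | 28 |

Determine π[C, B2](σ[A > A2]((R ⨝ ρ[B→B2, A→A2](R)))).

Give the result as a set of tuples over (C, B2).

ρ[B→B2, A→A2]: schema becomes (B2, A2, C); tuples unchanged.
Natural join on C: {(a, 32, 28, a, 32), (a, 32, 28, b, 23), (a, 32, 28, n, 10), (a, 32, 28, p, 16), (a, 32, 28, p, 38), (a, 32, 28, t, 9), (a, 32, 28, v, 25), (a, 32, 28, z, 12), (b, 23, 28, a, 32), (b, 23, 28, b, 23), (b, 23, 28, n, 10), (b, 23, 28, p, 16), (b, 23, 28, p, 38), (b, 23, 28, t, 9), (b, 23, 28, v, 25), (b, 23, 28, z, 12), (n, 10, 28, a, 32), (n, 10, 28, b, 23), (n, 10, 28, n, 10), (n, 10, 28, p, 16), (n, 10, 28, p, 38), (n, 10, 28, t, 9), (n, 10, 28, v, 25), (n, 10, 28, z, 12), (p, 16, 28, a, 32), (p, 16, 28, b, 23), (p, 16, 28, n, 10), (p, 16, 28, p, 16), (p, 16, 28, p, 38), (p, 16, 28, t, 9), (p, 16, 28, v, 25), (p, 16, 28, z, 12), (p, 38, 28, a, 32), (p, 38, 28, b, 23), (p, 38, 28, n, 10), (p, 38, 28, p, 16), (p, 38, 28, p, 38), (p, 38, 28, t, 9), (p, 38, 28, v, 25), (p, 38, 28, z, 12), (t, 9, 28, a, 32), (t, 9, 28, b, 23), (t, 9, 28, n, 10), (t, 9, 28, p, 16), (t, 9, 28, p, 38), (t, 9, 28, t, 9), (t, 9, 28, v, 25), (t, 9, 28, z, 12), (v, 25, 28, a, 32), (v, 25, 28, b, 23), (v, 25, 28, n, 10), (v, 25, 28, p, 16), (v, 25, 28, p, 38), (v, 25, 28, t, 9), (v, 25, 28, v, 25), (v, 25, 28, z, 12), (z, 12, 28, a, 32), (z, 12, 28, b, 23), (z, 12, 28, n, 10), (z, 12, 28, p, 16), (z, 12, 28, p, 38), (z, 12, 28, t, 9), (z, 12, 28, v, 25), (z, 12, 28, z, 12)}
Apply σ_{A > A2}; surviving tuples: {(a, 32, 28, b, 23), (a, 32, 28, n, 10), (a, 32, 28, p, 16), (a, 32, 28, t, 9), (a, 32, 28, v, 25), (a, 32, 28, z, 12), (b, 23, 28, n, 10), (b, 23, 28, p, 16), (b, 23, 28, t, 9), (b, 23, 28, z, 12), (n, 10, 28, t, 9), (p, 16, 28, n, 10), (p, 16, 28, t, 9), (p, 16, 28, z, 12), (p, 38, 28, a, 32), (p, 38, 28, b, 23), (p, 38, 28, n, 10), (p, 38, 28, p, 16), (p, 38, 28, t, 9), (p, 38, 28, v, 25), (p, 38, 28, z, 12), (v, 25, 28, b, 23), (v, 25, 28, n, 10), (v, 25, 28, p, 16), (v, 25, 28, t, 9), (v, 25, 28, z, 12), (z, 12, 28, n, 10), (z, 12, 28, t, 9)}
Projecting to C, B2 (21 duplicate(s) eliminated): {(28, a), (28, b), (28, n), (28, p), (28, t), (28, v), (28, z)}

{(28, a), (28, b), (28, n), (28, p), (28, t), (28, v), (28, z)}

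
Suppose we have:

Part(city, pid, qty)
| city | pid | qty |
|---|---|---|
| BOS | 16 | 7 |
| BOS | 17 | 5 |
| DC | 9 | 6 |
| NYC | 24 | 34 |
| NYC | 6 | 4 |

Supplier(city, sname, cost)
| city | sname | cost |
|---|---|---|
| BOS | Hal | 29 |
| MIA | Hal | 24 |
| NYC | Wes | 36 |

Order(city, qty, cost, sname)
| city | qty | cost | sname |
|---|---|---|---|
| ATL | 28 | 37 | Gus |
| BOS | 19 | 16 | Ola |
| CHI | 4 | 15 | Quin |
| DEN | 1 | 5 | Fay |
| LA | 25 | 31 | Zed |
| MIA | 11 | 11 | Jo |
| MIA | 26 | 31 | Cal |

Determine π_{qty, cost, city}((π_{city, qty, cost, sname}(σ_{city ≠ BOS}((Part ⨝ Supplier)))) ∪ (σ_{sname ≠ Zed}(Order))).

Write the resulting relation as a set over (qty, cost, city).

Part ⋈ Supplier (natural join on city): {(BOS, 16, 7, Hal, 29), (BOS, 17, 5, Hal, 29), (NYC, 24, 34, Wes, 36), (NYC, 6, 4, Wes, 36)}
Selection city ≠ BOS: {(NYC, 24, 34, Wes, 36), (NYC, 6, 4, Wes, 36)}
Projecting to city, qty, cost, sname: {(NYC, 34, 36, Wes), (NYC, 4, 36, Wes)}
Selection sname ≠ Zed: {(ATL, 28, 37, Gus), (BOS, 19, 16, Ola), (CHI, 4, 15, Quin), (DEN, 1, 5, Fay), (MIA, 11, 11, Jo), (MIA, 26, 31, Cal)}
Taking the union: {(ATL, 28, 37, Gus), (BOS, 19, 16, Ola), (CHI, 4, 15, Quin), (DEN, 1, 5, Fay), (MIA, 11, 11, Jo), (MIA, 26, 31, Cal), (NYC, 34, 36, Wes), (NYC, 4, 36, Wes)}
Projecting to qty, cost, city: {(1, 5, DEN), (11, 11, MIA), (19, 16, BOS), (26, 31, MIA), (28, 37, ATL), (34, 36, NYC), (4, 15, CHI), (4, 36, NYC)}

{(1, 5, DEN), (11, 11, MIA), (19, 16, BOS), (26, 31, MIA), (28, 37, ATL), (34, 36, NYC), (4, 15, CHI), (4, 36, NYC)}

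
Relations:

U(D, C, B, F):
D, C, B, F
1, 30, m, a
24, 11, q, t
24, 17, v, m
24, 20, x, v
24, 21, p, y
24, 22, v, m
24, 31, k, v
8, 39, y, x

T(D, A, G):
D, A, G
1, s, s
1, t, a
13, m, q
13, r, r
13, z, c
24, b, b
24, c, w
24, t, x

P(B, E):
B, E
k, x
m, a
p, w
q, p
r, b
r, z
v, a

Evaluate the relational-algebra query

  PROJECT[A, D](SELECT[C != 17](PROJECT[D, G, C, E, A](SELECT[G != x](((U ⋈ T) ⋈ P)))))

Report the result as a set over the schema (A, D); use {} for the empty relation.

{(b, 24), (c, 24), (s, 1), (t, 1)}

Joining U and T on D yields {(1, 30, m, a, s, s), (1, 30, m, a, t, a), (24, 11, q, t, b, b), (24, 11, q, t, c, w), (24, 11, q, t, t, x), (24, 17, v, m, b, b), (24, 17, v, m, c, w), (24, 17, v, m, t, x), (24, 20, x, v, b, b), (24, 20, x, v, c, w), (24, 20, x, v, t, x), (24, 21, p, y, b, b), (24, 21, p, y, c, w), (24, 21, p, y, t, x), (24, 22, v, m, b, b), (24, 22, v, m, c, w), (24, 22, v, m, t, x), (24, 31, k, v, b, b), (24, 31, k, v, c, w), (24, 31, k, v, t, x)}.
Joining (U ⋈ T) and P on B yields {(1, 30, m, a, s, s, a), (1, 30, m, a, t, a, a), (24, 11, q, t, b, b, p), (24, 11, q, t, c, w, p), (24, 11, q, t, t, x, p), (24, 17, v, m, b, b, a), (24, 17, v, m, c, w, a), (24, 17, v, m, t, x, a), (24, 21, p, y, b, b, w), (24, 21, p, y, c, w, w), (24, 21, p, y, t, x, w), (24, 22, v, m, b, b, a), (24, 22, v, m, c, w, a), (24, 22, v, m, t, x, a), (24, 31, k, v, b, b, x), (24, 31, k, v, c, w, x), (24, 31, k, v, t, x, x)}.
Apply σ_{G != x}; surviving tuples: {(1, 30, m, a, s, s, a), (1, 30, m, a, t, a, a), (24, 11, q, t, b, b, p), (24, 11, q, t, c, w, p), (24, 17, v, m, b, b, a), (24, 17, v, m, c, w, a), (24, 21, p, y, b, b, w), (24, 21, p, y, c, w, w), (24, 22, v, m, b, b, a), (24, 22, v, m, c, w, a), (24, 31, k, v, b, b, x), (24, 31, k, v, c, w, x)}
π[D, G, C, E, A]: project onto (D, G, C, E, A) → {(1, a, 30, a, t), (1, s, 30, a, s), (24, b, 11, p, b), (24, b, 17, a, b), (24, b, 21, w, b), (24, b, 22, a, b), (24, b, 31, x, b), (24, w, 11, p, c), (24, w, 17, a, c), (24, w, 21, w, c), (24, w, 22, a, c), (24, w, 31, x, c)}
Apply σ_{C != 17}; surviving tuples: {(1, a, 30, a, t), (1, s, 30, a, s), (24, b, 11, p, b), (24, b, 21, w, b), (24, b, 22, a, b), (24, b, 31, x, b), (24, w, 11, p, c), (24, w, 21, w, c), (24, w, 22, a, c), (24, w, 31, x, c)}
π[A, D]: project onto (A, D) (6 duplicate(s) eliminated) → {(b, 24), (c, 24), (s, 1), (t, 1)}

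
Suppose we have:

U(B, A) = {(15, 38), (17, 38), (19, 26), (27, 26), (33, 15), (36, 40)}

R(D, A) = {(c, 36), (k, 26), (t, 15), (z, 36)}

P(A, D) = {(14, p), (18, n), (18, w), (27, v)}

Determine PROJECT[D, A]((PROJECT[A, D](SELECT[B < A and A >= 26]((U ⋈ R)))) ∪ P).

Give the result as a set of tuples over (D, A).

{(k, 26), (n, 18), (p, 14), (v, 27), (w, 18)}

U ⋈ R (natural join on A): {(19, 26, k), (27, 26, k), (33, 15, t)}
Filtering on B < A and A >= 26 leaves {(19, 26, k)}.
Projecting to A, D: {(26, k)}
Taking the union: {(14, p), (18, n), (18, w), (26, k), (27, v)}
Projecting to D, A: {(k, 26), (n, 18), (p, 14), (v, 27), (w, 18)}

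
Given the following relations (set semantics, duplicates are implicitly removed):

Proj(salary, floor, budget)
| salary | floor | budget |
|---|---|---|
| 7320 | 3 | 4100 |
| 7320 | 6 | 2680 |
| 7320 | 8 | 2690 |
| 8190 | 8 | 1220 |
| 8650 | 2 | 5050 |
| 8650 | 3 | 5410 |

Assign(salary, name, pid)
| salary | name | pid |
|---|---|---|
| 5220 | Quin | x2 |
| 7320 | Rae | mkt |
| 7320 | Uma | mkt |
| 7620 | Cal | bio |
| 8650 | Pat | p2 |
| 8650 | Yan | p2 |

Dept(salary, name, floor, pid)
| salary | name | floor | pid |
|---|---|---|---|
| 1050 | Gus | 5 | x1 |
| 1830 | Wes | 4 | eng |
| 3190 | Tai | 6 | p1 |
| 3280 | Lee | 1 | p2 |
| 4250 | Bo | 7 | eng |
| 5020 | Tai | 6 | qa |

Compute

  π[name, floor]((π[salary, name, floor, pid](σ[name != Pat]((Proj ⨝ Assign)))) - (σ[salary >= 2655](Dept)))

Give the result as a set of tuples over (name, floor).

Proj ⋈ Assign (natural join on salary): {(7320, 3, 4100, Rae, mkt), (7320, 3, 4100, Uma, mkt), (7320, 6, 2680, Rae, mkt), (7320, 6, 2680, Uma, mkt), (7320, 8, 2690, Rae, mkt), (7320, 8, 2690, Uma, mkt), (8650, 2, 5050, Pat, p2), (8650, 2, 5050, Yan, p2), (8650, 3, 5410, Pat, p2), (8650, 3, 5410, Yan, p2)}
σ[name != Pat]: keep tuples satisfying name != Pat → {(7320, 3, 4100, Rae, mkt), (7320, 3, 4100, Uma, mkt), (7320, 6, 2680, Rae, mkt), (7320, 6, 2680, Uma, mkt), (7320, 8, 2690, Rae, mkt), (7320, 8, 2690, Uma, mkt), (8650, 2, 5050, Yan, p2), (8650, 3, 5410, Yan, p2)}
π_{salary, name, floor, pid} gives {(7320, Rae, 3, mkt), (7320, Rae, 6, mkt), (7320, Rae, 8, mkt), (7320, Uma, 3, mkt), (7320, Uma, 6, mkt), (7320, Uma, 8, mkt), (8650, Yan, 2, p2), (8650, Yan, 3, p2)}.
σ[salary >= 2655]: keep tuples satisfying salary >= 2655 → {(3190, Tai, 6, p1), (3280, Lee, 1, p2), (4250, Bo, 7, eng), (5020, Tai, 6, qa)}
Set difference of the two operands is {(7320, Rae, 3, mkt), (7320, Rae, 6, mkt), (7320, Rae, 8, mkt), (7320, Uma, 3, mkt), (7320, Uma, 6, mkt), (7320, Uma, 8, mkt), (8650, Yan, 2, p2), (8650, Yan, 3, p2)}.
π_{name, floor} gives {(Rae, 3), (Rae, 6), (Rae, 8), (Uma, 3), (Uma, 6), (Uma, 8), (Yan, 2), (Yan, 3)}.

{(Rae, 3), (Rae, 6), (Rae, 8), (Uma, 3), (Uma, 6), (Uma, 8), (Yan, 2), (Yan, 3)}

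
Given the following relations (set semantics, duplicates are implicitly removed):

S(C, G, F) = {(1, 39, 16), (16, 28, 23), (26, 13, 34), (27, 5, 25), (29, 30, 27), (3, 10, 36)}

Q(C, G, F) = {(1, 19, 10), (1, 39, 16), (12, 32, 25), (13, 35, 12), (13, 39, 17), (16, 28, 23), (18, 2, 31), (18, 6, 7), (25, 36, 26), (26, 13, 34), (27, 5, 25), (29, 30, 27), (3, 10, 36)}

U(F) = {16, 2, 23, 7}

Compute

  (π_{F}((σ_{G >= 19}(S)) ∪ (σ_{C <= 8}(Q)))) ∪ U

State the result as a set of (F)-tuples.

Filtering on G >= 19 leaves {(1, 39, 16), (16, 28, 23), (29, 30, 27)}.
Filtering on C <= 8 leaves {(1, 19, 10), (1, 39, 16), (3, 10, 36)}.
Union: {(1, 39, 16), (16, 28, 23), (29, 30, 27)} with {(1, 19, 10), (1, 39, 16), (3, 10, 36)} → {(1, 19, 10), (1, 39, 16), (16, 28, 23), (29, 30, 27), (3, 10, 36)}
π_{F} gives {10, 16, 23, 27, 36}.
Union: {10, 16, 23, 27, 36} with {16, 2, 23, 7} → {10, 16, 2, 23, 27, 36, 7}

{10, 16, 2, 23, 27, 36, 7}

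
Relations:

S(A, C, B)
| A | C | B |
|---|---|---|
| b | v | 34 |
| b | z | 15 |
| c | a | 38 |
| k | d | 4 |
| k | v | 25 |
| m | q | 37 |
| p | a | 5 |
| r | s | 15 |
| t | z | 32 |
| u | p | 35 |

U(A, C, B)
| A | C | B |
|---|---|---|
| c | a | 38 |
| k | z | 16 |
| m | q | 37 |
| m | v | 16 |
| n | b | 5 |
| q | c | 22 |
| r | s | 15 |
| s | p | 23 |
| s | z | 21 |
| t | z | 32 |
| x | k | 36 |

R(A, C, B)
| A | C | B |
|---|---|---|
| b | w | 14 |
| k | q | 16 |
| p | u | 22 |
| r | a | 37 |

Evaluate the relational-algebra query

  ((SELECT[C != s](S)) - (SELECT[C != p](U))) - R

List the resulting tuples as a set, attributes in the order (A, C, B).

{(b, v, 34), (b, z, 15), (k, d, 4), (k, v, 25), (p, a, 5), (u, p, 35)}

Selection C != s: {(b, v, 34), (b, z, 15), (c, a, 38), (k, d, 4), (k, v, 25), (m, q, 37), (p, a, 5), (t, z, 32), (u, p, 35)}
Selection C != p: {(c, a, 38), (k, z, 16), (m, q, 37), (m, v, 16), (n, b, 5), (q, c, 22), (r, s, 15), (s, z, 21), (t, z, 32), (x, k, 36)}
Difference: {(b, v, 34), (b, z, 15), (c, a, 38), (k, d, 4), (k, v, 25), (m, q, 37), (p, a, 5), (t, z, 32), (u, p, 35)} with {(c, a, 38), (k, z, 16), (m, q, 37), (m, v, 16), (n, b, 5), (q, c, 22), (r, s, 15), (s, z, 21), (t, z, 32), (x, k, 36)} → {(b, v, 34), (b, z, 15), (k, d, 4), (k, v, 25), (p, a, 5), (u, p, 35)}
Difference: {(b, v, 34), (b, z, 15), (k, d, 4), (k, v, 25), (p, a, 5), (u, p, 35)} with {(b, w, 14), (k, q, 16), (p, u, 22), (r, a, 37)} → {(b, v, 34), (b, z, 15), (k, d, 4), (k, v, 25), (p, a, 5), (u, p, 35)}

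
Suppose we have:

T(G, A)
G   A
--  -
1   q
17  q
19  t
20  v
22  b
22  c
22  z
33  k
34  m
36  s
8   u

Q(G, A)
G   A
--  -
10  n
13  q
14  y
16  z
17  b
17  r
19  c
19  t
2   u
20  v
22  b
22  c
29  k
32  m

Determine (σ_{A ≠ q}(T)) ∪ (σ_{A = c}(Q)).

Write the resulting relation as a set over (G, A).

{(19, c), (19, t), (20, v), (22, b), (22, c), (22, z), (33, k), (34, m), (36, s), (8, u)}

σ[A ≠ q]: keep tuples satisfying A ≠ q → {(19, t), (20, v), (22, b), (22, c), (22, z), (33, k), (34, m), (36, s), (8, u)}
σ[A = c]: keep tuples satisfying A = c → {(19, c), (22, c)}
Taking the union: {(19, c), (19, t), (20, v), (22, b), (22, c), (22, z), (33, k), (34, m), (36, s), (8, u)}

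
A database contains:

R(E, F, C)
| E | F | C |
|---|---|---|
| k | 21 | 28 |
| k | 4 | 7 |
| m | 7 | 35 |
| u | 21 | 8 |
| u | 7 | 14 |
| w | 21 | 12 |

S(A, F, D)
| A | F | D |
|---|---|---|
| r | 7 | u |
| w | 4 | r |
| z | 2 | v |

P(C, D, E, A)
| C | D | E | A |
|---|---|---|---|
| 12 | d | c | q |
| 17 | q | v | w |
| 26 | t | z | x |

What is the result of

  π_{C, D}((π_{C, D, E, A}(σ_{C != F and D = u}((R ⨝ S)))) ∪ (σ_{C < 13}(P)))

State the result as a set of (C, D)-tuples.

Natural join on F: {(k, 4, 7, w, r), (m, 7, 35, r, u), (u, 7, 14, r, u)}
σ[C != F and D = u]: keep tuples satisfying C != F and D = u → {(m, 7, 35, r, u), (u, 7, 14, r, u)}
π[C, D, E, A]: project onto (C, D, E, A) → {(14, u, u, r), (35, u, m, r)}
σ[C < 13]: keep tuples satisfying C < 13 → {(12, d, c, q)}
Set union of the two operands is {(12, d, c, q), (14, u, u, r), (35, u, m, r)}.
π[C, D]: project onto (C, D) → {(12, d), (14, u), (35, u)}

{(12, d), (14, u), (35, u)}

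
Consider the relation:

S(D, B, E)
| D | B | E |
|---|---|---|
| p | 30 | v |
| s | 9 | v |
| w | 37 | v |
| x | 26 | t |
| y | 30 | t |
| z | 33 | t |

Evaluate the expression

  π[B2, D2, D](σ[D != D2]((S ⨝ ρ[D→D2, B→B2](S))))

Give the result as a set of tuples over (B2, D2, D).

ρ[D→D2, B→B2]: schema becomes (D2, B2, E); tuples unchanged.
Joining S and ρ[D→D2, B→B2](S) on E yields {(p, 30, v, p, 30), (p, 30, v, s, 9), (p, 30, v, w, 37), (s, 9, v, p, 30), (s, 9, v, s, 9), (s, 9, v, w, 37), (w, 37, v, p, 30), (w, 37, v, s, 9), (w, 37, v, w, 37), (x, 26, t, x, 26), (x, 26, t, y, 30), (x, 26, t, z, 33), (y, 30, t, x, 26), (y, 30, t, y, 30), (y, 30, t, z, 33), (z, 33, t, x, 26), (z, 33, t, y, 30), (z, 33, t, z, 33)}.
Selection D != D2: {(p, 30, v, s, 9), (p, 30, v, w, 37), (s, 9, v, p, 30), (s, 9, v, w, 37), (w, 37, v, p, 30), (w, 37, v, s, 9), (x, 26, t, y, 30), (x, 26, t, z, 33), (y, 30, t, x, 26), (y, 30, t, z, 33), (z, 33, t, x, 26), (z, 33, t, y, 30)}
Projecting to B2, D2, D: {(26, x, y), (26, x, z), (30, p, s), (30, p, w), (30, y, x), (30, y, z), (33, z, x), (33, z, y), (37, w, p), (37, w, s), (9, s, p), (9, s, w)}

{(26, x, y), (26, x, z), (30, p, s), (30, p, w), (30, y, x), (30, y, z), (33, z, x), (33, z, y), (37, w, p), (37, w, s), (9, s, p), (9, s, w)}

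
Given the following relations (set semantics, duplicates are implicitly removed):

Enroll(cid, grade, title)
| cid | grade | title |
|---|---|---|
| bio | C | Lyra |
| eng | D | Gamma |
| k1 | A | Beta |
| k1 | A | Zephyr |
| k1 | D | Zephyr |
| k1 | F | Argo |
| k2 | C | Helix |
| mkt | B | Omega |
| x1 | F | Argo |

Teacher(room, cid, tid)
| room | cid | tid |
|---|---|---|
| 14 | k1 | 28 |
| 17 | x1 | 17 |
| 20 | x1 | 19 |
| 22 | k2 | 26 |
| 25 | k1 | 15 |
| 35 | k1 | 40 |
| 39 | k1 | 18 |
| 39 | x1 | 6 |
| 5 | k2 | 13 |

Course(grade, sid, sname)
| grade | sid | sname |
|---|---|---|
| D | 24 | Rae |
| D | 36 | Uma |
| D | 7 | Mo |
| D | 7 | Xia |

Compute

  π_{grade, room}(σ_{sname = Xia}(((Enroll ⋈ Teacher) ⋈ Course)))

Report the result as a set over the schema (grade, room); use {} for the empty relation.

Natural join on cid: {(k1, A, Beta, 14, 28), (k1, A, Beta, 25, 15), (k1, A, Beta, 35, 40), (k1, A, Beta, 39, 18), (k1, A, Zephyr, 14, 28), (k1, A, Zephyr, 25, 15), (k1, A, Zephyr, 35, 40), (k1, A, Zephyr, 39, 18), (k1, D, Zephyr, 14, 28), (k1, D, Zephyr, 25, 15), (k1, D, Zephyr, 35, 40), (k1, D, Zephyr, 39, 18), (k1, F, Argo, 14, 28), (k1, F, Argo, 25, 15), (k1, F, Argo, 35, 40), (k1, F, Argo, 39, 18), (k2, C, Helix, 22, 26), (k2, C, Helix, 5, 13), (x1, F, Argo, 17, 17), (x1, F, Argo, 20, 19), (x1, F, Argo, 39, 6)}
Natural join on grade: {(k1, D, Zephyr, 14, 28, 24, Rae), (k1, D, Zephyr, 14, 28, 36, Uma), (k1, D, Zephyr, 14, 28, 7, Mo), (k1, D, Zephyr, 14, 28, 7, Xia), (k1, D, Zephyr, 25, 15, 24, Rae), (k1, D, Zephyr, 25, 15, 36, Uma), (k1, D, Zephyr, 25, 15, 7, Mo), (k1, D, Zephyr, 25, 15, 7, Xia), (k1, D, Zephyr, 35, 40, 24, Rae), (k1, D, Zephyr, 35, 40, 36, Uma), (k1, D, Zephyr, 35, 40, 7, Mo), (k1, D, Zephyr, 35, 40, 7, Xia), (k1, D, Zephyr, 39, 18, 24, Rae), (k1, D, Zephyr, 39, 18, 36, Uma), (k1, D, Zephyr, 39, 18, 7, Mo), (k1, D, Zephyr, 39, 18, 7, Xia)}
Selection sname = Xia: {(k1, D, Zephyr, 14, 28, 7, Xia), (k1, D, Zephyr, 25, 15, 7, Xia), (k1, D, Zephyr, 35, 40, 7, Xia), (k1, D, Zephyr, 39, 18, 7, Xia)}
π[grade, room]: project onto (grade, room) → {(D, 14), (D, 25), (D, 35), (D, 39)}

{(D, 14), (D, 25), (D, 35), (D, 39)}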